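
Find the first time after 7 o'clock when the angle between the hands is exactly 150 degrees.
At t minutes past 7:00, the hour hand is at 30 x 7 + 0.5t degrees and the minute hand is at 6t degrees.
The smaller angle between them is 150 degrees when |30H - 5.5t| = 150 or |30H - 5.5t| = 210.
With H = 7, solve 30 x 7 - 5.5t = +/- target for each target:
  t = (30 x 7 - 150) / 5.5 = 10.91
  t = (30 x 7 + 150) / 5.5 = 65.45 (outside (0, 60))
  t = (30 x 7 - 210) / 5.5 = 0 (outside (0, 60))
  t = (30 x 7 + 210) / 5.5 = 76.36 (outside (0, 60))
Valid solutions in (0, 60): {10.91} minutes.
The first occurrence is t = 10.91 minutes.
The hands form a 150-degree angle at 10.91 minutes past 7:00.

Final answer: 10.91 minutes past 7:00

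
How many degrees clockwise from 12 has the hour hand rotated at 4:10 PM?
The hour hand moves 30 degrees per hour and 0.5 degrees per minute.
At 4:10: (4) x 30 + 10 x 0.5 = 120 + 5 = 125 degrees

Final answer: 125 degrees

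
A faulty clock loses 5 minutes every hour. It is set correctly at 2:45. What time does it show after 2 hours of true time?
For every 60 true minutes, the faulty clock advances 60 - 5 = 55 minutes.
True elapsed: 2 hours = 120 minutes.
Faulty clock advances: 120 x 55/60 = 110 minutes (drift: 10 minutes behind).
Shown time: 2:45 + 110 minutes = 4:35.

Final answer: 4:35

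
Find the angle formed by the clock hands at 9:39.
Hour hand position: 9 x 30 + 39 x 0.5 = 289.5 degrees
Minute hand position: 39 x 6 = 234 degrees
Difference: |289.5 - 234| = 55.5 degrees
The angle between the hands is 55.5 degrees

Final answer: 55.5 degrees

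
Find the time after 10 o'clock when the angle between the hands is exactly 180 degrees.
For hands to be 180 degrees apart: |30H - 5.5t| = 180
With H = 10: t = (30 x 10 + 180)/5.5 = 87.27 or t = (30 x 10 - 180)/5.5 = 21.82
First valid solution (0 < t < 60): t = 21.82 minutes
The hands are opposite at 21.82 minutes past 10:00.

Final answer: 21.82 minutes past 10:00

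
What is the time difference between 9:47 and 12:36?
From 9:47 to 12:36:
(12 x 60 + 36) - (9 x 60 + 47) = 756 - 587 = 169 minutes
= 2 hours and 49 minutes

Final answer: 2 hours and 49 minutes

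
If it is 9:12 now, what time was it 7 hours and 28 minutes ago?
Starting time: 9:12 = 552 total minutes past 12:00
Subtracting: 7 hours and 28 minutes = 448 minutes
552 - 448 = 104 minutes
= 1 hour and 44 minutes past 12:00 = 1:44

Final answer: 1:44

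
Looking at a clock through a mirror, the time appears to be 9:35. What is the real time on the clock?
Reflection across the vertical (12-6) axis maps a hand at angle A degrees to (360 - A) degrees, which sends a reading of T minutes past 12:00 to (720 - T) minutes past 12:00.
Mirror reads 9:35 = 575 minutes past 12:00.
Actual time: (720 - 575) mod 720 = 145 minutes = 2:25.

Final answer: 2:25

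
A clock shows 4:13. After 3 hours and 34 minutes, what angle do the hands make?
First find the time 3 hours and 34 minutes after 4:13.
Total minutes: 4 x 60 + 13 + 3 x 60 + 34 = 467.
467 mod 720 = 467 minutes = 7:47.
Now compute the angle at 7:47:
Hour hand: 7 x 30 + 47 x 0.5 = 233.5 degrees
Minute hand: 47 x 6 = 282 degrees
Difference: |233.5 - 282| = 48.5 degrees
The angle is 48.5 degrees

Final answer: 48.5 degrees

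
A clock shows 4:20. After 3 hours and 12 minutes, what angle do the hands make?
First find the time 3 hours and 12 minutes after 4:20.
Total minutes: 4 x 60 + 20 + 3 x 60 + 12 = 452.
452 mod 720 = 452 minutes = 7:32.
Now compute the angle at 7:32:
Hour hand: 7 x 30 + 32 x 0.5 = 226 degrees
Minute hand: 32 x 6 = 192 degrees
Difference: |226 - 192| = 34 degrees
The angle is 34 degrees

Final answer: 34 degrees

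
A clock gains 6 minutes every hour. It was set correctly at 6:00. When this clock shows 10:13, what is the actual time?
For every 60 true minutes, the faulty clock advances 66 minutes, so 1 faulty-clock minute corresponds to 60/66 true minutes.
From 6:00 to 10:13 on the faulty dial is 253 minutes.
True elapsed: 253 x 60/66 = 230 minutes = 3 hours and 50 minutes.
True time: 6:00 + 3 hours and 50 minutes = 9:50.

Final answer: 9:50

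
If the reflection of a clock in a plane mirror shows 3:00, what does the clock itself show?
Reflection across the vertical (12-6) axis maps a hand at angle A degrees to (360 - A) degrees, which sends a reading of T minutes past 12:00 to (720 - T) minutes past 12:00.
Mirror reads 3:00 = 180 minutes past 12:00.
Actual time: (720 - 180) mod 720 = 540 minutes = 9:00.

Final answer: 9:00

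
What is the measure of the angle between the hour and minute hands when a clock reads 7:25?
Hour hand position: 7 x 30 + 25 x 0.5 = 222.5 degrees
Minute hand position: 25 x 6 = 150 degrees
Difference: |222.5 - 150| = 72.5 degrees
The angle between the hands is 72.5 degrees

Final answer: 72.5 degrees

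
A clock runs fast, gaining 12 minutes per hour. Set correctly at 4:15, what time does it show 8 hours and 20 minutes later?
For every 60 true minutes, the faulty clock advances 60 + 12 = 72 minutes.
True elapsed: 8 hours and 20 minutes = 500 minutes.
Faulty clock advances: 500 x 72/60 = 600 minutes (drift: 100 minutes ahead).
Shown time: 4:15 + 600 minutes = 2:15.

Final answer: 2:15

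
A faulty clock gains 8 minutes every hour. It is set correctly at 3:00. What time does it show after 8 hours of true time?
For every 60 true minutes, the faulty clock advances 60 + 8 = 68 minutes.
True elapsed: 8 hours = 480 minutes.
Faulty clock advances: 480 x 68/60 = 544 minutes (drift: 64 minutes ahead).
Shown time: 3:00 + 544 minutes = 12:04.

Final answer: 12:04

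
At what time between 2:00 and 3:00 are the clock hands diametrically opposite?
For hands to be 180 degrees apart: |30H - 5.5t| = 180
With H = 2: t = (30 x 2 + 180)/5.5 = 43.64 or t = (30 x 2 - 180)/5.5 = -21.82
First valid solution (0 < t < 60): t = 43.64 minutes
The hands are opposite at 43.64 minutes past 2:00.

Final answer: 43.64 minutes past 2:00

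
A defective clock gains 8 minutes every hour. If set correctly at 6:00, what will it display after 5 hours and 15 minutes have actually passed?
For every 60 true minutes, the faulty clock advances 60 + 8 = 68 minutes.
True elapsed: 5 hours and 15 minutes = 315 minutes.
Faulty clock advances: 315 x 68/60 = 357 minutes (drift: 42 minutes ahead).
Shown time: 6:00 + 357 minutes = 11:57.

Final answer: 11:57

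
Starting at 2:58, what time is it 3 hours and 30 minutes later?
Starting time: 2:58
Adding 30 minutes to 58 minutes: 58 + 30 = 88 minutes = 1 hour and 28 minutes
Adding 3 hours: 2 + 3 + 1 (carry) = 6
Final time: 6:28

Final answer: 6:28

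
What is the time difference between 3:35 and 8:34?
From 3:35 to 8:34:
(8 x 60 + 34) - (3 x 60 + 35) = 514 - 215 = 299 minutes
= 4 hours and 59 minutes

Final answer: 4 hours and 59 minutes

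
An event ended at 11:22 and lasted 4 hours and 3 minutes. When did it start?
Starting time: 11:22 = 682 total minutes past 12:00
Subtracting: 4 hours and 3 minutes = 243 minutes
682 - 243 = 439 minutes
= 7 hours and 19 minutes past 12:00 = 7:19

Final answer: 7:19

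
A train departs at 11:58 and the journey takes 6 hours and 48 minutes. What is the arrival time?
Starting time: 11:58
Adding 48 minutes to 58 minutes: 58 + 48 = 106 minutes = 1 hour and 46 minutes
Adding 6 hours: 11 + 6 + 1 (carry) = 18 - 12 = 6
Final time: 6:46

Final answer: 6:46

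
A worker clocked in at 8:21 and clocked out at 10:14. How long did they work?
From 8:21 to 10:14:
(10 x 60 + 14) - (8 x 60 + 21) = 614 - 501 = 113 minutes
= 1 hour and 53 minutes

Final answer: 1 hour and 53 minutes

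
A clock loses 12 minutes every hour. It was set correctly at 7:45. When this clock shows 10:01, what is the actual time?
For every 60 true minutes, the faulty clock advances 48 minutes, so 1 faulty-clock minute corresponds to 60/48 true minutes.
From 7:45 to 10:01 on the faulty dial is 136 minutes.
True elapsed: 136 x 60/48 = 170 minutes = 2 hours and 50 minutes.
True time: 7:45 + 2 hours and 50 minutes = 10:35.

Final answer: 10:35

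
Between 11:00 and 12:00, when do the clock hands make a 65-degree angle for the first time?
At t minutes past 11:00, the hour hand is at 30 x 11 + 0.5t degrees and the minute hand is at 6t degrees.
The smaller angle between them is 65 degrees when |30H - 5.5t| = 65 or |30H - 5.5t| = 295.
With H = 11, solve 30 x 11 - 5.5t = +/- target for each target:
  t = (30 x 11 - 65) / 5.5 = 48.18
  t = (30 x 11 + 65) / 5.5 = 71.82 (outside (0, 60))
  t = (30 x 11 - 295) / 5.5 = 6.36
  t = (30 x 11 + 295) / 5.5 = 113.64 (outside (0, 60))
Valid solutions in (0, 60): {6.36, 48.18} minutes.
The first occurrence is t = 6.36 minutes.
The hands form a 65-degree angle at 6.36 minutes past 11:00.

Final answer: 6.36 minutes past 11:00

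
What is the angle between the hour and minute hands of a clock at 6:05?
Hour hand position: 6 x 30 + 5 x 0.5 = 182.5 degrees
Minute hand position: 5 x 6 = 30 degrees
Difference: |182.5 - 30| = 152.5 degrees
The angle between the hands is 152.5 degrees

Final answer: 152.5 degrees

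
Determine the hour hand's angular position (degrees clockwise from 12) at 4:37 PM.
The hour hand moves 30 degrees per hour and 0.5 degrees per minute.
At 4:37: (4) x 30 + 37 x 0.5 = 120 + 18.5 = 138.5 degrees

Final answer: 138.5 degrees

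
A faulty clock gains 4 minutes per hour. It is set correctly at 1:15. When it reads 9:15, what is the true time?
For every 60 true minutes, the faulty clock advances 64 minutes, so 1 faulty-clock minute corresponds to 60/64 true minutes.
From 1:15 to 9:15 on the faulty dial is 480 minutes.
True elapsed: 480 x 60/64 = 450 minutes = 7 hours and 30 minutes.
True time: 1:15 + 7 hours and 30 minutes = 8:45.

Final answer: 8:45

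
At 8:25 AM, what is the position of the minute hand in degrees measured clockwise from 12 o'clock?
The minute hand moves 6 degrees per minute.
At 8:25: 25 x 6 = 150 degrees

Final answer: 150 degrees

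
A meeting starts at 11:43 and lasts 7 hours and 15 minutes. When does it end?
Starting time: 11:43
Adding 15 minutes to 43 minutes: 43 + 15 = 58 minutes
Adding 7 hours: 11 + 7 = 18 - 12 = 6
Final time: 6:58

Final answer: 6:58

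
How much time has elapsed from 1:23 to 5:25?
From 1:23 to 5:25:
(5 x 60 + 25) - (1 x 60 + 23) = 325 - 83 = 242 minutes
= 4 hours and 2 minutes

Final answer: 4 hours and 2 minutes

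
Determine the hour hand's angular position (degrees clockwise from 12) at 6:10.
The hour hand moves 30 degrees per hour and 0.5 degrees per minute.
At 6:10: (6) x 30 + 10 x 0.5 = 180 + 5 = 185 degrees

Final answer: 185 degrees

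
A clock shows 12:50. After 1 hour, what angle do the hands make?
First find the time 1 hour after 12:50.
Total minutes: 12 x 60 + 50 + 1 x 60 + 0 = 830.
830 mod 720 = 110 minutes = 1:50.
Now compute the angle at 1:50:
Hour hand: 1 x 30 + 50 x 0.5 = 55 degrees
Minute hand: 50 x 6 = 300 degrees
Difference: |55 - 300| = 245 degrees
Smaller angle: 360 - 245 = 115 degrees

Final answer: 115 degrees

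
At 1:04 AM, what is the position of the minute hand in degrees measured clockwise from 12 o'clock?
The minute hand moves 6 degrees per minute.
At 1:04: 4 x 6 = 24 degrees

Final answer: 24 degrees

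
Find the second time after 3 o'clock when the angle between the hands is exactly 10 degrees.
At t minutes past 3:00, the hour hand is at 30 x 3 + 0.5t degrees and the minute hand is at 6t degrees.
The smaller angle between them is 10 degrees when |30H - 5.5t| = 10 or |30H - 5.5t| = 350.
With H = 3, solve 30 x 3 - 5.5t = +/- target for each target:
  t = (30 x 3 - 10) / 5.5 = 14.55
  t = (30 x 3 + 10) / 5.5 = 18.18
  t = (30 x 3 - 350) / 5.5 = -47.27 (outside (0, 60))
  t = (30 x 3 + 350) / 5.5 = 80 (outside (0, 60))
Valid solutions in (0, 60): {14.55, 18.18} minutes.
The second occurrence is t = 18.18 minutes.
The hands form a 10-degree angle at 18.18 minutes past 3:00.

Final answer: 18.18 minutes past 3:00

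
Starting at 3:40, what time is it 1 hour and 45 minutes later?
Starting time: 3:40
Adding 45 minutes to 40 minutes: 40 + 45 = 85 minutes = 1 hour and 25 minutes
Adding 1 hour: 3 + 1 + 1 (carry) = 5
Final time: 5:25

Final answer: 5:25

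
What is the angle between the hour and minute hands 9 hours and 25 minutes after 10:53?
First find the time 9 hours and 25 minutes after 10:53.
Total minutes: 10 x 60 + 53 + 9 x 60 + 25 = 1218.
1218 mod 720 = 498 minutes = 8:18.
Now compute the angle at 8:18:
Hour hand: 8 x 30 + 18 x 0.5 = 249 degrees
Minute hand: 18 x 6 = 108 degrees
Difference: |249 - 108| = 141 degrees
The angle is 141 degrees

Final answer: 141 degrees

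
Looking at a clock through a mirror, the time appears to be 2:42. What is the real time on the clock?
Reflection across the vertical (12-6) axis maps a hand at angle A degrees to (360 - A) degrees, which sends a reading of T minutes past 12:00 to (720 - T) minutes past 12:00.
Mirror reads 2:42 = 162 minutes past 12:00.
Actual time: (720 - 162) mod 720 = 558 minutes = 9:18.

Final answer: 9:18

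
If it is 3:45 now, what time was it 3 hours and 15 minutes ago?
Starting time: 3:45 = 225 total minutes past 12:00
Subtracting: 3 hours and 15 minutes = 195 minutes
225 - 195 = 30 minutes
= 30 minutes past 12:00 = 12:30

Final answer: 12:30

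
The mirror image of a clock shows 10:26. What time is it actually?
Reflection across the vertical (12-6) axis maps a hand at angle A degrees to (360 - A) degrees, which sends a reading of T minutes past 12:00 to (720 - T) minutes past 12:00.
Mirror reads 10:26 = 626 minutes past 12:00.
Actual time: (720 - 626) mod 720 = 94 minutes = 1:34.

Final answer: 1:34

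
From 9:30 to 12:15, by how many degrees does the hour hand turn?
The hour hand moves 0.5 degrees per minute.
Time elapsed: 12:15 - 9:30 = 165 minutes
Angular displacement: 165 x 0.5 = 82.5 degrees

Final answer: 82.5 degrees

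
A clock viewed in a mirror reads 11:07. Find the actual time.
Reflection across the vertical (12-6) axis maps a hand at angle A degrees to (360 - A) degrees, which sends a reading of T minutes past 12:00 to (720 - T) minutes past 12:00.
Mirror reads 11:07 = 667 minutes past 12:00.
Actual time: (720 - 667) mod 720 = 53 minutes = 12:53.

Final answer: 12:53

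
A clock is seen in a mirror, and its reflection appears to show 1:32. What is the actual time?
Reflection across the vertical (12-6) axis maps a hand at angle A degrees to (360 - A) degrees, which sends a reading of T minutes past 12:00 to (720 - T) minutes past 12:00.
Mirror reads 1:32 = 92 minutes past 12:00.
Actual time: (720 - 92) mod 720 = 628 minutes = 10:28.

Final answer: 10:28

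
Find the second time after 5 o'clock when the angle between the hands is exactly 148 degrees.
At t minutes past 5:00, the hour hand is at 30 x 5 + 0.5t degrees and the minute hand is at 6t degrees.
The smaller angle between them is 148 degrees when |30H - 5.5t| = 148 or |30H - 5.5t| = 212.
With H = 5, solve 30 x 5 - 5.5t = +/- target for each target:
  t = (30 x 5 - 148) / 5.5 = 0.36
  t = (30 x 5 + 148) / 5.5 = 54.18
  t = (30 x 5 - 212) / 5.5 = -11.27 (outside (0, 60))
  t = (30 x 5 + 212) / 5.5 = 65.82 (outside (0, 60))
Valid solutions in (0, 60): {0.36, 54.18} minutes.
The second occurrence is t = 54.18 minutes.
The hands form a 148-degree angle at 54.18 minutes past 5:00.

Final answer: 54.18 minutes past 5:00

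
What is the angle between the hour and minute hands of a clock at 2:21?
Hour hand position: 2 x 30 + 21 x 0.5 = 70.5 degrees
Minute hand position: 21 x 6 = 126 degrees
Difference: |70.5 - 126| = 55.5 degrees
The angle between the hands is 55.5 degrees

Final answer: 55.5 degrees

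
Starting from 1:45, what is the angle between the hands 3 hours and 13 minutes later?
First find the time 3 hours and 13 minutes after 1:45.
Total minutes: 1 x 60 + 45 + 3 x 60 + 13 = 298.
298 mod 720 = 298 minutes = 4:58.
Now compute the angle at 4:58:
Hour hand: 4 x 30 + 58 x 0.5 = 149 degrees
Minute hand: 58 x 6 = 348 degrees
Difference: |149 - 348| = 199 degrees
Smaller angle: 360 - 199 = 161 degrees

Final answer: 161 degrees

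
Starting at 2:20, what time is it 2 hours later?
Starting time: 2:20
Adding 0 minutes to 20 minutes: 20 + 0 = 20 minutes
Adding 2 hours: 2 + 2 = 4
Final time: 4:20

Final answer: 4:20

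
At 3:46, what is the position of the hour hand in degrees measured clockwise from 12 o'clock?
The hour hand moves 30 degrees per hour and 0.5 degrees per minute.
At 3:46: (3) x 30 + 46 x 0.5 = 90 + 23 = 113 degrees

Final answer: 113 degrees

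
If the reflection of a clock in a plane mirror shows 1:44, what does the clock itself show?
Reflection across the vertical (12-6) axis maps a hand at angle A degrees to (360 - A) degrees, which sends a reading of T minutes past 12:00 to (720 - T) minutes past 12:00.
Mirror reads 1:44 = 104 minutes past 12:00.
Actual time: (720 - 104) mod 720 = 616 minutes = 10:16.

Final answer: 10:16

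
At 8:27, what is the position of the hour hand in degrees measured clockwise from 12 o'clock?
The hour hand moves 30 degrees per hour and 0.5 degrees per minute.
At 8:27: (8) x 30 + 27 x 0.5 = 240 + 13.5 = 253.5 degrees

Final answer: 253.5 degrees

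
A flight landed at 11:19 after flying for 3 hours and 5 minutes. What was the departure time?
Starting time: 11:19 = 679 total minutes past 12:00
Subtracting: 3 hours and 5 minutes = 185 minutes
679 - 185 = 494 minutes
= 8 hours and 14 minutes past 12:00 = 8:14

Final answer: 8:14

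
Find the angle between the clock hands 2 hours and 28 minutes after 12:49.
First find the time 2 hours and 28 minutes after 12:49.
Total minutes: 12 x 60 + 49 + 2 x 60 + 28 = 917.
917 mod 720 = 197 minutes = 3:17.
Now compute the angle at 3:17:
Hour hand: 3 x 30 + 17 x 0.5 = 98.5 degrees
Minute hand: 17 x 6 = 102 degrees
Difference: |98.5 - 102| = 3.5 degrees
The angle is 3.5 degrees

Final answer: 3.5 degrees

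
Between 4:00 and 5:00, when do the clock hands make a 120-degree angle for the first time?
At t minutes past 4:00, the hour hand is at 30 x 4 + 0.5t degrees and the minute hand is at 6t degrees.
The smaller angle between them is 120 degrees when |30H - 5.5t| = 120 or |30H - 5.5t| = 240.
With H = 4, solve 30 x 4 - 5.5t = +/- target for each target:
  t = (30 x 4 - 120) / 5.5 = 0 (outside (0, 60))
  t = (30 x 4 + 120) / 5.5 = 43.64
  t = (30 x 4 - 240) / 5.5 = -21.82 (outside (0, 60))
  t = (30 x 4 + 240) / 5.5 = 65.45 (outside (0, 60))
Valid solutions in (0, 60): {43.64} minutes.
The first occurrence is t = 43.64 minutes.
The hands form a 120-degree angle at 43.64 minutes past 4:00.

Final answer: 43.64 minutes past 4:00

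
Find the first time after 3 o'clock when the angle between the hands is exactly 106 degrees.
At t minutes past 3:00, the hour hand is at 30 x 3 + 0.5t degrees and the minute hand is at 6t degrees.
The smaller angle between them is 106 degrees when |30H - 5.5t| = 106 or |30H - 5.5t| = 254.
With H = 3, solve 30 x 3 - 5.5t = +/- target for each target:
  t = (30 x 3 - 106) / 5.5 = -2.91 (outside (0, 60))
  t = (30 x 3 + 106) / 5.5 = 35.64
  t = (30 x 3 - 254) / 5.5 = -29.82 (outside (0, 60))
  t = (30 x 3 + 254) / 5.5 = 62.55 (outside (0, 60))
Valid solutions in (0, 60): {35.64} minutes.
The first occurrence is t = 35.64 minutes.
The hands form a 106-degree angle at 35.64 minutes past 3:00.

Final answer: 35.64 minutes past 3:00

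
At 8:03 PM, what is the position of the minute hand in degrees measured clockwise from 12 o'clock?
The minute hand moves 6 degrees per minute.
At 8:03: 3 x 6 = 18 degrees

Final answer: 18 degrees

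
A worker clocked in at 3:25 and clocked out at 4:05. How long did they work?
From 3:25 to 4:05:
(4 x 60 + 5) - (3 x 60 + 25) = 245 - 205 = 40 minutes
= 40 minutes

Final answer: 40 minutes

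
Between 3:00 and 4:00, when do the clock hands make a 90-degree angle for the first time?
At t minutes past 3:00, the hour hand is at 30 x 3 + 0.5t degrees and the minute hand is at 6t degrees.
The smaller angle between them is 90 degrees when |30H - 5.5t| = 90 or |30H - 5.5t| = 270.
With H = 3, solve 30 x 3 - 5.5t = +/- target for each target:
  t = (30 x 3 - 90) / 5.5 = 0 (outside (0, 60))
  t = (30 x 3 + 90) / 5.5 = 32.73
  t = (30 x 3 - 270) / 5.5 = -32.73 (outside (0, 60))
  t = (30 x 3 + 270) / 5.5 = 65.45 (outside (0, 60))
Valid solutions in (0, 60): {32.73} minutes.
The first occurrence is t = 32.73 minutes.
The hands form a 90-degree angle at 32.73 minutes past 3:00.

Final answer: 32.73 minutes past 3:00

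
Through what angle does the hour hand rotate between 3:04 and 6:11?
The hour hand moves 0.5 degrees per minute.
Time elapsed: 6:11 - 3:04 = 187 minutes
Angular displacement: 187 x 0.5 = 93.5 degrees

Final answer: 93.5 degrees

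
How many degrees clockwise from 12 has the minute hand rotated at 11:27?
The minute hand moves 6 degrees per minute.
At 11:27: 27 x 6 = 162 degrees

Final answer: 162 degrees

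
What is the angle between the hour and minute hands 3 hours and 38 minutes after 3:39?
First find the time 3 hours and 38 minutes after 3:39.
Total minutes: 3 x 60 + 39 + 3 x 60 + 38 = 437.
437 mod 720 = 437 minutes = 7:17.
Now compute the angle at 7:17:
Hour hand: 7 x 30 + 17 x 0.5 = 218.5 degrees
Minute hand: 17 x 6 = 102 degrees
Difference: |218.5 - 102| = 116.5 degrees
The angle is 116.5 degrees

Final answer: 116.5 degrees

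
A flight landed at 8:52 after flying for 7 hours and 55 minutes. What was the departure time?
Starting time: 8:52 = 532 total minutes past 12:00
Subtracting: 7 hours and 55 minutes = 475 minutes
532 - 475 = 57 minutes
= 57 minutes past 12:00 = 12:57

Final answer: 12:57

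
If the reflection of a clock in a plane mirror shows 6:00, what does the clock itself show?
Reflection across the vertical (12-6) axis maps a hand at angle A degrees to (360 - A) degrees, which sends a reading of T minutes past 12:00 to (720 - T) minutes past 12:00.
Mirror reads 6:00 = 360 minutes past 12:00.
Actual time: (720 - 360) mod 720 = 360 minutes = 6:00.

Final answer: 6:00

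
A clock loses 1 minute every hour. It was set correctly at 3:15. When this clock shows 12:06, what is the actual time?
For every 60 true minutes, the faulty clock advances 59 minutes, so 1 faulty-clock minute corresponds to 60/59 true minutes.
From 3:15 to 12:06 on the faulty dial is 531 minutes.
True elapsed: 531 x 60/59 = 540 minutes = 9 hours.
True time: 3:15 + 9 hours = 12:15.

Final answer: 12:15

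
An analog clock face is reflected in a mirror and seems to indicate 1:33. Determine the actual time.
Reflection across the vertical (12-6) axis maps a hand at angle A degrees to (360 - A) degrees, which sends a reading of T minutes past 12:00 to (720 - T) minutes past 12:00.
Mirror reads 1:33 = 93 minutes past 12:00.
Actual time: (720 - 93) mod 720 = 627 minutes = 10:27.

Final answer: 10:27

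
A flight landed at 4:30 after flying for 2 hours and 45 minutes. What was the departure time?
Starting time: 4:30 = 270 total minutes past 12:00
Subtracting: 2 hours and 45 minutes = 165 minutes
270 - 165 = 105 minutes
= 1 hour and 45 minutes past 12:00 = 1:45

Final answer: 1:45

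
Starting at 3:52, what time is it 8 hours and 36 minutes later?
Starting time: 3:52
Adding 36 minutes to 52 minutes: 52 + 36 = 88 minutes = 1 hour and 28 minutes
Adding 8 hours: 3 + 8 + 1 (carry) = 12
Final time: 12:28

Final answer: 12:28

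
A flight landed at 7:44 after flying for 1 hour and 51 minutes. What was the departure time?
Starting time: 7:44 = 464 total minutes past 12:00
Subtracting: 1 hour and 51 minutes = 111 minutes
464 - 111 = 353 minutes
= 5 hours and 53 minutes past 12:00 = 5:53

Final answer: 5:53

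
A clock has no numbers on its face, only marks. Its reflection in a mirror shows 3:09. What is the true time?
Reflection across the vertical (12-6) axis maps a hand at angle A degrees to (360 - A) degrees, which sends a reading of T minutes past 12:00 to (720 - T) minutes past 12:00.
Mirror reads 3:09 = 189 minutes past 12:00.
Actual time: (720 - 189) mod 720 = 531 minutes = 8:51.

Final answer: 8:51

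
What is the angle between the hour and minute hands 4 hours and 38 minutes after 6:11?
First find the time 4 hours and 38 minutes after 6:11.
Total minutes: 6 x 60 + 11 + 4 x 60 + 38 = 649.
649 mod 720 = 649 minutes = 10:49.
Now compute the angle at 10:49:
Hour hand: 10 x 30 + 49 x 0.5 = 324.5 degrees
Minute hand: 49 x 6 = 294 degrees
Difference: |324.5 - 294| = 30.5 degrees
The angle is 30.5 degrees

Final answer: 30.5 degrees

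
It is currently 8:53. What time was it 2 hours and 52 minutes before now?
Starting time: 8:53 = 533 total minutes past 12:00
Subtracting: 2 hours and 52 minutes = 172 minutes
533 - 172 = 361 minutes
= 6 hours and 1 minute past 12:00 = 6:01

Final answer: 6:01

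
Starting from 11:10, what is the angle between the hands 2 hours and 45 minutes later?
First find the time 2 hours and 45 minutes after 11:10.
Total minutes: 11 x 60 + 10 + 2 x 60 + 45 = 835.
835 mod 720 = 115 minutes = 1:55.
Now compute the angle at 1:55:
Hour hand: 1 x 30 + 55 x 0.5 = 57.5 degrees
Minute hand: 55 x 6 = 330 degrees
Difference: |57.5 - 330| = 272.5 degrees
Smaller angle: 360 - 272.5 = 87.5 degrees

Final answer: 87.5 degrees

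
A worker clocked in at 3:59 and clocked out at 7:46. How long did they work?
From 3:59 to 7:46:
(7 x 60 + 46) - (3 x 60 + 59) = 466 - 239 = 227 minutes
= 3 hours and 47 minutes

Final answer: 3 hours and 47 minutes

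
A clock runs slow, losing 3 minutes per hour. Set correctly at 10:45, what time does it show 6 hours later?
For every 60 true minutes, the faulty clock advances 60 - 3 = 57 minutes.
True elapsed: 6 hours = 360 minutes.
Faulty clock advances: 360 x 57/60 = 342 minutes (drift: 18 minutes behind).
Shown time: 10:45 + 342 minutes = 4:27.

Final answer: 4:27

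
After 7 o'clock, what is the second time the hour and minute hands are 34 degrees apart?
At t minutes past 7:00, the hour hand is at 30 x 7 + 0.5t degrees and the minute hand is at 6t degrees.
The smaller angle between them is 34 degrees when |30H - 5.5t| = 34 or |30H - 5.5t| = 326.
With H = 7, solve 30 x 7 - 5.5t = +/- target for each target:
  t = (30 x 7 - 34) / 5.5 = 32
  t = (30 x 7 + 34) / 5.5 = 44.36
  t = (30 x 7 - 326) / 5.5 = -21.09 (outside (0, 60))
  t = (30 x 7 + 326) / 5.5 = 97.45 (outside (0, 60))
Valid solutions in (0, 60): {32, 44.36} minutes.
The second occurrence is t = 44.36 minutes.
The hands form a 34-degree angle at 44.36 minutes past 7:00.

Final answer: 44.36 minutes past 7:00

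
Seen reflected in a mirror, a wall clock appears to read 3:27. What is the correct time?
Reflection across the vertical (12-6) axis maps a hand at angle A degrees to (360 - A) degrees, which sends a reading of T minutes past 12:00 to (720 - T) minutes past 12:00.
Mirror reads 3:27 = 207 minutes past 12:00.
Actual time: (720 - 207) mod 720 = 513 minutes = 8:33.

Final answer: 8:33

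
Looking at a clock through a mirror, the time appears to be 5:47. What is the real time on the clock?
Reflection across the vertical (12-6) axis maps a hand at angle A degrees to (360 - A) degrees, which sends a reading of T minutes past 12:00 to (720 - T) minutes past 12:00.
Mirror reads 5:47 = 347 minutes past 12:00.
Actual time: (720 - 347) mod 720 = 373 minutes = 6:13.

Final answer: 6:13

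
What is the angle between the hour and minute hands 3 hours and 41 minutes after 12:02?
First find the time 3 hours and 41 minutes after 12:02.
Total minutes: 12 x 60 + 2 + 3 x 60 + 41 = 943.
943 mod 720 = 223 minutes = 3:43.
Now compute the angle at 3:43:
Hour hand: 3 x 30 + 43 x 0.5 = 111.5 degrees
Minute hand: 43 x 6 = 258 degrees
Difference: |111.5 - 258| = 146.5 degrees
The angle is 146.5 degrees

Final answer: 146.5 degrees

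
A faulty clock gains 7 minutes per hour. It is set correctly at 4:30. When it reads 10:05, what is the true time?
For every 60 true minutes, the faulty clock advances 67 minutes, so 1 faulty-clock minute corresponds to 60/67 true minutes.
From 4:30 to 10:05 on the faulty dial is 335 minutes.
True elapsed: 335 x 60/67 = 300 minutes = 5 hours.
True time: 4:30 + 5 hours = 9:30.

Final answer: 9:30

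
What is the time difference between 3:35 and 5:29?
From 3:35 to 5:29:
(5 x 60 + 29) - (3 x 60 + 35) = 329 - 215 = 114 minutes
= 1 hour and 54 minutes

Final answer: 1 hour and 54 minutes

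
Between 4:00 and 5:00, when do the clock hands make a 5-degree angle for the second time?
At t minutes past 4:00, the hour hand is at 30 x 4 + 0.5t degrees and the minute hand is at 6t degrees.
The smaller angle between them is 5 degrees when |30H - 5.5t| = 5 or |30H - 5.5t| = 355.
With H = 4, solve 30 x 4 - 5.5t = +/- target for each target:
  t = (30 x 4 - 5) / 5.5 = 20.91
  t = (30 x 4 + 5) / 5.5 = 22.73
  t = (30 x 4 - 355) / 5.5 = -42.73 (outside (0, 60))
  t = (30 x 4 + 355) / 5.5 = 86.36 (outside (0, 60))
Valid solutions in (0, 60): {20.91, 22.73} minutes.
The second occurrence is t = 22.73 minutes.
The hands form a 5-degree angle at 22.73 minutes past 4:00.

Final answer: 22.73 minutes past 4:00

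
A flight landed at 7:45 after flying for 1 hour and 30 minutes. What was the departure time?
Starting time: 7:45 = 465 total minutes past 12:00
Subtracting: 1 hour and 30 minutes = 90 minutes
465 - 90 = 375 minutes
= 6 hours and 15 minutes past 12:00 = 6:15

Final answer: 6:15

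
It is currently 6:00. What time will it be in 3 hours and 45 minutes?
Starting time: 6:00
Adding 45 minutes to 0 minutes: 0 + 45 = 45 minutes
Adding 3 hours: 6 + 3 = 9
Final time: 9:45

Final answer: 9:45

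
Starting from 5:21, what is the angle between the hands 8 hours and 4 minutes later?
First find the time 8 hours and 4 minutes after 5:21.
Total minutes: 5 x 60 + 21 + 8 x 60 + 4 = 805.
805 mod 720 = 85 minutes = 1:25.
Now compute the angle at 1:25:
Hour hand: 1 x 30 + 25 x 0.5 = 42.5 degrees
Minute hand: 25 x 6 = 150 degrees
Difference: |42.5 - 150| = 107.5 degrees
The angle is 107.5 degrees

Final answer: 107.5 degrees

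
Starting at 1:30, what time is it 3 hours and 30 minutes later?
Starting time: 1:30
Adding 30 minutes to 30 minutes: 30 + 30 = 60 minutes = 1 hour
Adding 3 hours: 1 + 3 + 1 (carry) = 5
Final time: 5:00

Final answer: 5:00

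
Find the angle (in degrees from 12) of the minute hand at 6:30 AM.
The minute hand moves 6 degrees per minute.
At 6:30: 30 x 6 = 180 degrees

Final answer: 180 degrees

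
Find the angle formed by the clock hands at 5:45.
Hour hand position: 5 x 30 + 45 x 0.5 = 172.5 degrees
Minute hand position: 45 x 6 = 270 degrees
Difference: |172.5 - 270| = 97.5 degrees
The angle between the hands is 97.5 degrees

Final answer: 97.5 degrees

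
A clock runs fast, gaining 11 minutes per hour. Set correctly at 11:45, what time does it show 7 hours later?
For every 60 true minutes, the faulty clock advances 60 + 11 = 71 minutes.
True elapsed: 7 hours = 420 minutes.
Faulty clock advances: 420 x 71/60 = 497 minutes (drift: 77 minutes ahead).
Shown time: 11:45 + 497 minutes = 8:02.

Final answer: 8:02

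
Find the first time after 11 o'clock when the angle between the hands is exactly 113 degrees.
At t minutes past 11:00, the hour hand is at 30 x 11 + 0.5t degrees and the minute hand is at 6t degrees.
The smaller angle between them is 113 degrees when |30H - 5.5t| = 113 or |30H - 5.5t| = 247.
With H = 11, solve 30 x 11 - 5.5t = +/- target for each target:
  t = (30 x 11 - 113) / 5.5 = 39.45
  t = (30 x 11 + 113) / 5.5 = 80.55 (outside (0, 60))
  t = (30 x 11 - 247) / 5.5 = 15.09
  t = (30 x 11 + 247) / 5.5 = 104.91 (outside (0, 60))
Valid solutions in (0, 60): {15.09, 39.45} minutes.
The first occurrence is t = 15.09 minutes.
The hands form a 113-degree angle at 15.09 minutes past 11:00.

Final answer: 15.09 minutes past 11:00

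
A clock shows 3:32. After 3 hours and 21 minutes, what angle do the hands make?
First find the time 3 hours and 21 minutes after 3:32.
Total minutes: 3 x 60 + 32 + 3 x 60 + 21 = 413.
413 mod 720 = 413 minutes = 6:53.
Now compute the angle at 6:53:
Hour hand: 6 x 30 + 53 x 0.5 = 206.5 degrees
Minute hand: 53 x 6 = 318 degrees
Difference: |206.5 - 318| = 111.5 degrees
The angle is 111.5 degrees

Final answer: 111.5 degrees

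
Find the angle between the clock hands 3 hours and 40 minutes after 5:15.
First find the time 3 hours and 40 minutes after 5:15.
Total minutes: 5 x 60 + 15 + 3 x 60 + 40 = 535.
535 mod 720 = 535 minutes = 8:55.
Now compute the angle at 8:55:
Hour hand: 8 x 30 + 55 x 0.5 = 267.5 degrees
Minute hand: 55 x 6 = 330 degrees
Difference: |267.5 - 330| = 62.5 degrees
The angle is 62.5 degrees

Final answer: 62.5 degrees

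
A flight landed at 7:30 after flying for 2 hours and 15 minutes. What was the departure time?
Starting time: 7:30 = 450 total minutes past 12:00
Subtracting: 2 hours and 15 minutes = 135 minutes
450 - 135 = 315 minutes
= 5 hours and 15 minutes past 12:00 = 5:15

Final answer: 5:15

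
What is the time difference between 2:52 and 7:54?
From 2:52 to 7:54:
(7 x 60 + 54) - (2 x 60 + 52) = 474 - 172 = 302 minutes
= 5 hours and 2 minutes

Final answer: 5 hours and 2 minutes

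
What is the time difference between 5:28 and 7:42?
From 5:28 to 7:42:
(7 x 60 + 42) - (5 x 60 + 28) = 462 - 328 = 134 minutes
= 2 hours and 14 minutes

Final answer: 2 hours and 14 minutes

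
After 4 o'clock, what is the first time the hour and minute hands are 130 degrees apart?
At t minutes past 4:00, the hour hand is at 30 x 4 + 0.5t degrees and the minute hand is at 6t degrees.
The smaller angle between them is 130 degrees when |30H - 5.5t| = 130 or |30H - 5.5t| = 230.
With H = 4, solve 30 x 4 - 5.5t = +/- target for each target:
  t = (30 x 4 - 130) / 5.5 = -1.82 (outside (0, 60))
  t = (30 x 4 + 130) / 5.5 = 45.45
  t = (30 x 4 - 230) / 5.5 = -20 (outside (0, 60))
  t = (30 x 4 + 230) / 5.5 = 63.64 (outside (0, 60))
Valid solutions in (0, 60): {45.45} minutes.
The first occurrence is t = 45.45 minutes.
The hands form a 130-degree angle at 45.45 minutes past 4:00.

Final answer: 45.45 minutes past 4:00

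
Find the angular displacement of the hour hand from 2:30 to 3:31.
The hour hand moves 0.5 degrees per minute.
Time elapsed: 3:31 - 2:30 = 61 minutes
Angular displacement: 61 x 0.5 = 30.5 degrees

Final answer: 30.5 degrees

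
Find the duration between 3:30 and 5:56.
From 3:30 to 5:56:
(5 x 60 + 56) - (3 x 60 + 30) = 356 - 210 = 146 minutes
= 2 hours and 26 minutes

Final answer: 2 hours and 26 minutes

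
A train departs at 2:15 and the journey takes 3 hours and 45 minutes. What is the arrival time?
Starting time: 2:15
Adding 45 minutes to 15 minutes: 15 + 45 = 60 minutes = 1 hour
Adding 3 hours: 2 + 3 + 1 (carry) = 6
Final time: 6:00

Final answer: 6:00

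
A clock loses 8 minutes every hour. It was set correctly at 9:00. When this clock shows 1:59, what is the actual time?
For every 60 true minutes, the faulty clock advances 52 minutes, so 1 faulty-clock minute corresponds to 60/52 true minutes.
From 9:00 to 1:59 on the faulty dial is 299 minutes.
True elapsed: 299 x 60/52 = 345 minutes = 5 hours and 45 minutes.
True time: 9:00 + 5 hours and 45 minutes = 2:45.

Final answer: 2:45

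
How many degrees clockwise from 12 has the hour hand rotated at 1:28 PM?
The hour hand moves 30 degrees per hour and 0.5 degrees per minute.
At 1:28: (1) x 30 + 28 x 0.5 = 30 + 14 = 44 degrees

Final answer: 44 degrees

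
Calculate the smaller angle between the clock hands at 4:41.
Hour hand position: 4 x 30 + 41 x 0.5 = 140.5 degrees
Minute hand position: 41 x 6 = 246 degrees
Difference: |140.5 - 246| = 105.5 degrees
The angle between the hands is 105.5 degrees

Final answer: 105.5 degrees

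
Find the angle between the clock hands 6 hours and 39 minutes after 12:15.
First find the time 6 hours and 39 minutes after 12:15.
Total minutes: 12 x 60 + 15 + 6 x 60 + 39 = 1134.
1134 mod 720 = 414 minutes = 6:54.
Now compute the angle at 6:54:
Hour hand: 6 x 30 + 54 x 0.5 = 207 degrees
Minute hand: 54 x 6 = 324 degrees
Difference: |207 - 324| = 117 degrees
The angle is 117 degrees

Final answer: 117 degrees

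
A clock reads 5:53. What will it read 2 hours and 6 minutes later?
Starting time: 5:53
Adding 6 minutes to 53 minutes: 53 + 6 = 59 minutes
Adding 2 hours: 5 + 2 = 7
Final time: 7:59

Final answer: 7:59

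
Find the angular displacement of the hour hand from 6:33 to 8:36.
The hour hand moves 0.5 degrees per minute.
Time elapsed: 8:36 - 6:33 = 123 minutes
Angular displacement: 123 x 0.5 = 61.5 degrees

Final answer: 61.5 degrees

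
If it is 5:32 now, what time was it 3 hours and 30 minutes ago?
Starting time: 5:32 = 332 total minutes past 12:00
Subtracting: 3 hours and 30 minutes = 210 minutes
332 - 210 = 122 minutes
= 2 hours and 2 minutes past 12:00 = 2:02

Final answer: 2:02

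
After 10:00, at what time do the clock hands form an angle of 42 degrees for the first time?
At t minutes past 10:00, the hour hand is at 30 x 10 + 0.5t degrees and the minute hand is at 6t degrees.
The smaller angle between them is 42 degrees when |30H - 5.5t| = 42 or |30H - 5.5t| = 318.
With H = 10, solve 30 x 10 - 5.5t = +/- target for each target:
  t = (30 x 10 - 42) / 5.5 = 46.91
  t = (30 x 10 + 42) / 5.5 = 62.18 (outside (0, 60))
  t = (30 x 10 - 318) / 5.5 = -3.27 (outside (0, 60))
  t = (30 x 10 + 318) / 5.5 = 112.36 (outside (0, 60))
Valid solutions in (0, 60): {46.91} minutes.
The first occurrence is t = 46.91 minutes.
The hands form a 42-degree angle at 46.91 minutes past 10:00.

Final answer: 46.91 minutes past 10:00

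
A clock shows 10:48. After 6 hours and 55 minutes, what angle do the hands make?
First find the time 6 hours and 55 minutes after 10:48.
Total minutes: 10 x 60 + 48 + 6 x 60 + 55 = 1063.
1063 mod 720 = 343 minutes = 5:43.
Now compute the angle at 5:43:
Hour hand: 5 x 30 + 43 x 0.5 = 171.5 degrees
Minute hand: 43 x 6 = 258 degrees
Difference: |171.5 - 258| = 86.5 degrees
The angle is 86.5 degrees

Final answer: 86.5 degrees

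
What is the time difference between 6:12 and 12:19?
From 6:12 to 12:19:
(12 x 60 + 19) - (6 x 60 + 12) = 739 - 372 = 367 minutes
= 6 hours and 7 minutes

Final answer: 6 hours and 7 minutes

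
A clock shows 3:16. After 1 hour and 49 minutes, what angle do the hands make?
First find the time 1 hour and 49 minutes after 3:16.
Total minutes: 3 x 60 + 16 + 1 x 60 + 49 = 305.
305 mod 720 = 305 minutes = 5:05.
Now compute the angle at 5:05:
Hour hand: 5 x 30 + 5 x 0.5 = 152.5 degrees
Minute hand: 5 x 6 = 30 degrees
Difference: |152.5 - 30| = 122.5 degrees
The angle is 122.5 degrees

Final answer: 122.5 degrees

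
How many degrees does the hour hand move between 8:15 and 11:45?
The hour hand moves 0.5 degrees per minute.
Time elapsed: 11:45 - 8:15 = 210 minutes
Angular displacement: 210 x 0.5 = 105 degrees

Final answer: 105 degrees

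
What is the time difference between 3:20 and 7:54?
From 3:20 to 7:54:
(7 x 60 + 54) - (3 x 60 + 20) = 474 - 200 = 274 minutes
= 4 hours and 34 minutes

Final answer: 4 hours and 34 minutes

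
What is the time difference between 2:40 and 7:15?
From 2:40 to 7:15:
(7 x 60 + 15) - (2 x 60 + 40) = 435 - 160 = 275 minutes
= 4 hours and 35 minutes

Final answer: 4 hours and 35 minutes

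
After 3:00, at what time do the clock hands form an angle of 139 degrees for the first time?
At t minutes past 3:00, the hour hand is at 30 x 3 + 0.5t degrees and the minute hand is at 6t degrees.
The smaller angle between them is 139 degrees when |30H - 5.5t| = 139 or |30H - 5.5t| = 221.
With H = 3, solve 30 x 3 - 5.5t = +/- target for each target:
  t = (30 x 3 - 139) / 5.5 = -8.91 (outside (0, 60))
  t = (30 x 3 + 139) / 5.5 = 41.64
  t = (30 x 3 - 221) / 5.5 = -23.82 (outside (0, 60))
  t = (30 x 3 + 221) / 5.5 = 56.55
Valid solutions in (0, 60): {41.64, 56.55} minutes.
The first occurrence is t = 41.64 minutes.
The hands form a 139-degree angle at 41.64 minutes past 3:00.

Final answer: 41.64 minutes past 3:00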